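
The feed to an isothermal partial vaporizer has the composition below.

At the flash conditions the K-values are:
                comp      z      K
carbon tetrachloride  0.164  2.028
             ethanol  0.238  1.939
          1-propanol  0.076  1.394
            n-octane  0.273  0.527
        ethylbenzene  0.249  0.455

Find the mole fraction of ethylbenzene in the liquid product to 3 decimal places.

Let ψ = V/F and solve Σ zᵢ(Kᵢ−1)/(1+ψ(Kᵢ−1)) = 0.
Check two-phase: ΣzᵢKᵢ = 1.157 > 1 and Σzᵢ/Kᵢ = 1.323 > 1, so g(0) = 0.157 > 0 and g(1) = -0.323 < 0.
Iterate (Newton) starting at ψ = 0.5:
  ψ = 0.500: g = -0.0672, g' = -0.426 → ψ = 0.342
  ψ = 0.342: g = -0.0006, g' = -0.423 → ψ = 0.341
Converged at ψ = 0.341.
Compositions from xᵢ = zᵢ/(1+ψ(Kᵢ−1)), yᵢ = Kᵢxᵢ:
  carbon tetrachloride: x = 0.121, y = 0.246
  ethanol: x = 0.180, y = 0.350
  1-propanol: x = 0.067, y = 0.093
  n-octane: x = 0.325, y = 0.172
  ethylbenzene: x = 0.306, y = 0.139

x_ethylbenzene = 0.306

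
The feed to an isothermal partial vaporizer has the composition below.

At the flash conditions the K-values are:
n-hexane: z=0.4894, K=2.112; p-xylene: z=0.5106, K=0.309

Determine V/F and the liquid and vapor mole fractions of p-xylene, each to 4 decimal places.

Rachford–Rice: g(V/F) = Σ zᵢ(Kᵢ−1)/(1+V/F(Kᵢ−1)) = 0.
g(0) = ΣzᵢKᵢ − 1 = 0.1914 and g(1) = 1 − Σzᵢ/Kᵢ = -0.8842, so a root lies in (0, 1).
Newton iteration, V/F⁰ = 0.5:
  V/F = 0.5000: g = -0.18932, g' = -0.8191 → V/F = 0.2689
  V/F = 0.2689: g = -0.01437, g' = -0.7264 → V/F = 0.2491
Converged at V/F = 0.2491.
Compositions from xᵢ = zᵢ/(1+V/F(Kᵢ−1)), yᵢ = Kᵢxᵢ:
  n-hexane: x = 0.3833, y = 0.8094
  p-xylene: x = 0.6167, y = 0.1906

V/F = 0.2491, x_p-xylene = 0.6167, y_p-xylene = 0.1906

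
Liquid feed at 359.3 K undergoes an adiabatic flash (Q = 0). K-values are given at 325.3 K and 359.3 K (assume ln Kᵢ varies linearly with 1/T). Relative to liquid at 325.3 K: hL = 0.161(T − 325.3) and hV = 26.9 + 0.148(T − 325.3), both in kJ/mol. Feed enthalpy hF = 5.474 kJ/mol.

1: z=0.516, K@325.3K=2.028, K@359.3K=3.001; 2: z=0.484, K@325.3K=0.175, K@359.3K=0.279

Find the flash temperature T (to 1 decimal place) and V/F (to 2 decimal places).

Adiabatic flash: solve Rachford–Rice at each trial T, then check hF = ψ·hV(T) + (1−ψ)·hL(T).
  T = 325.3 K: K = (2.028, 0.175), RR gives ψ = 0.155, H_out = 4.160 kJ/mol
  T = 359.3 K: K = (3.001, 0.279), RR gives ψ = 0.474, H_out = 18.010 kJ/mol
  T = 342.3 K: K = (2.491, 0.224), RR gives ψ = 0.340, H_out = 11.807 kJ/mol
  T = 333.8 K: K = (2.254, 0.198), RR gives ψ = 0.258, H_out = 8.270 kJ/mol
  T = 329.6 K: K = (2.141, 0.187), RR gives ψ = 0.210, H_out = 6.331 kJ/mol
  T = 327.5 K: K = (2.085, 0.181), RR gives ψ = 0.184, H_out = 5.297 kJ/mol
Linear interpolation between T = 327.5 (H_out = 5.297) and T = 329.6 (H_out = 6.331) on hF = 5.474 gives T ≈ 327.9 K, at which ψ = 0.19.

T = 327.9 K, V/F = 0.19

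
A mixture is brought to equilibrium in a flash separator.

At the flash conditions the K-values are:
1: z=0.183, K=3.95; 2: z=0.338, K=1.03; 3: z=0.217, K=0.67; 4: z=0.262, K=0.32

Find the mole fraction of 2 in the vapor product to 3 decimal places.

Iterate (Newton) starting at β = 0.5:
  β = 0.500: g = -0.1276, g' = -0.572 → β = 0.277
  β = 0.277: g = 0.0088, g' = -0.695 → β = 0.290
Converged at β = 0.290.
Compositions from xᵢ = zᵢ/(1+β(Kᵢ−1)), yᵢ = Kᵢxᵢ:
  1: x = 0.099, y = 0.390
  2: x = 0.335, y = 0.345
  3: x = 0.240, y = 0.161
  4: x = 0.326, y = 0.104

y_2 = 0.345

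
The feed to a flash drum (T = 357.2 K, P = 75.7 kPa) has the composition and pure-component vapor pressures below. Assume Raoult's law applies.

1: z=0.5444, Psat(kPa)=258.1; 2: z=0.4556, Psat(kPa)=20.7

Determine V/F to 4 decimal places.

Raoult's law: Kᵢ = Pᵢˢᵃᵗ/P = Pᵢˢᵃᵗ/75.7.
  K_1 = 258.1/75.7 = 3.409511, K_2 = 20.7/75.7 = 0.273448
Material balance + equilibrium reduce to Σ zᵢ(Kᵢ−1)/(1+V/F(Kᵢ−1)) = 0.
g(0) = ΣzᵢKᵢ − 1 = 0.9807 and g(1) = 1 − Σzᵢ/Kᵢ = -0.8258, so a root lies in (0, 1).
Binary case is linear: z₁(K₁−1)(1+V/F(K₂−1)) + z₂(K₂−1)(1+V/F(K₁−1)) = 0
⇒ V/F = [z₁(K₁−1)+z₂(K₂−1)] / [−(K₁−1)(K₂−1)] = 0.98072/1.75064 = 0.5602

V/F = 0.5602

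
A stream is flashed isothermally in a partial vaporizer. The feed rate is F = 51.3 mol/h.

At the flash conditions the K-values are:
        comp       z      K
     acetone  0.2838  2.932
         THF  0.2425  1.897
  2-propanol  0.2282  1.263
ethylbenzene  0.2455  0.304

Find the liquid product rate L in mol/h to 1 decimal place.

Material balance + equilibrium reduce to Σ zᵢ(Kᵢ−1)/(1+V/F(Kᵢ−1)) = 0.
Check two-phase: ΣzᵢKᵢ = 1.6550 > 1 and Σzᵢ/Kᵢ = 1.2129 > 1, so g(0) = 0.6550 > 0 and g(1) = -0.2129 < 0.
Newton iteration, V/F⁰ = 0.31:
  V/F = 0.3100: g = 0.35073, g' = -0.7407 → V/F = 0.7835
  V/F = 0.7835: g = 0.01980, g' = -0.8211 → V/F = 0.8077
  V/F = 0.8077: g = -0.00044, g' = -0.8582 → V/F = 0.8071
Converged at V/F = 0.8071.
Then V = V/F·F = 0.8071·51.3 = 41.4 mol/h and L = F − V = 9.9 mol/h.

L = 9.9 mol/h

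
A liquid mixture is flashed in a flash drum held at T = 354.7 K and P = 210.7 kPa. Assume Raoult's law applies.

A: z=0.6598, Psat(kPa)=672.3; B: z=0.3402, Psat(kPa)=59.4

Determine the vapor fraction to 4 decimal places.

Raoult's law: Kᵢ = Pᵢˢᵃᵗ/P = Pᵢˢᵃᵗ/210.7.
  K_A = 672.3/210.7 = 3.190793, K_B = 59.4/210.7 = 0.281917
Rachford–Rice: g(ψ) = Σ zᵢ(Kᵢ−1)/(1+ψ(Kᵢ−1)) = 0.
Check two-phase: ΣzᵢKᵢ = 2.2012 > 1 and Σzᵢ/Kᵢ = 1.4135 > 1, so g(0) = 1.2012 > 0 and g(1) = -0.4135 < 0.
Newton–Raphson from ψ = 0.5:
  ψ = 0.5000: g = 0.30870, g' = -1.1482 → ψ = 0.7688
  ψ = 0.7688: g = -0.00693, g' = -1.3139 → ψ = 0.7636
  ψ = 0.7636: g = -0.00003, g' = -1.3031 → ψ = 0.7635
Converged at ψ = 0.7635.

ψ = 0.7635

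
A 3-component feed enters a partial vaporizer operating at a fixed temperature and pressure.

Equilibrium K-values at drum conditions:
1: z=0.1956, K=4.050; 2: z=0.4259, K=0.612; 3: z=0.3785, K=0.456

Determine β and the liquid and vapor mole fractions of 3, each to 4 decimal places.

Material balance + equilibrium reduce to Σ zᵢ(Kᵢ−1)/(1+β(Kᵢ−1)) = 0.
g(0) = ΣzᵢKᵢ − 1 = 0.2254 and g(1) = 1 − Σzᵢ/Kᵢ = -0.5743, so a root lies in (0, 1).
Iterate (Newton) starting at β = 0.5:
  β = 0.5000: g = -0.25159, g' = -0.5954 → β = 0.0775
  β = 0.0775: g = 0.09722, g' = -1.3807 → β = 0.1479
  β = 0.1479: g = 0.01191, g' = -1.0688 → β = 0.1590
  β = 0.1590: g = 0.00021, g' = -1.0321 → β = 0.1592
Converged at β = 0.1592.
Compositions from xᵢ = zᵢ/(1+β(Kᵢ−1)), yᵢ = Kᵢxᵢ:
  1: x = 0.1317, y = 0.5332
  2: x = 0.4539, y = 0.2778
  3: x = 0.4144, y = 0.1890

β = 0.1592, x_3 = 0.4144, y_3 = 0.1890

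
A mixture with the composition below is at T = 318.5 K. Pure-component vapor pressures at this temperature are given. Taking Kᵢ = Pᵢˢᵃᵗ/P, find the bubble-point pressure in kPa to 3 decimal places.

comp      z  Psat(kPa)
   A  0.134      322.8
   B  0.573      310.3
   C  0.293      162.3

Pbub = 268.611 kPa

At the bubble point ψ → 0, so ΣzᵢKᵢ = 1 with Kᵢ = Pᵢˢᵃᵗ/P ⇒ P = ΣzᵢPᵢˢᵃᵗ.
P = 0.134·322.8 + 0.573·310.3 + 0.293·162.3 = 268.611 kPa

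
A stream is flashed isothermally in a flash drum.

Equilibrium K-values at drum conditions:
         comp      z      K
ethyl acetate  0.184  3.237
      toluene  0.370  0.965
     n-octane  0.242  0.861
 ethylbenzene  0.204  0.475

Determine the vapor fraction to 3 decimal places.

ψ = 0.499

Material balance + equilibrium reduce to Σ zᵢ(Kᵢ−1)/(1+ψ(Kᵢ−1)) = 0.
Feasibility: ΣzᵢKᵢ = 1.258, Σzᵢ/Kᵢ = 1.151 — both > 1, two phases present.
Iterate (Newton) starting at ψ = 0.5:
  ψ = 0.500: g = -0.0003, g' = -0.314 → ψ = 0.499
Converged at ψ = 0.499.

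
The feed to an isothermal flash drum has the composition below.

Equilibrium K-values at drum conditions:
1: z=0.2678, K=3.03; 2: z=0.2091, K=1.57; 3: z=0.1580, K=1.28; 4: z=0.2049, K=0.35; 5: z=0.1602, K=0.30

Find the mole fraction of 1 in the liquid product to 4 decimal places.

x_1 = 0.1272

Iterate (Newton) starting at V/F = 0.57:
  V/F = 0.5700: g = -0.01803, g' = -0.7209 → V/F = 0.5450
  V/F = 0.5450: g = -0.00014, g' = -0.7104 → V/F = 0.5448
Converged at V/F = 0.5448.
Compositions from xᵢ = zᵢ/(1+V/F(Kᵢ−1)), yᵢ = Kᵢxᵢ:
  1: x = 0.1272, y = 0.3853
  2: x = 0.1596, y = 0.2505
  3: x = 0.1371, y = 0.1755
  4: x = 0.3172, y = 0.1110
  5: x = 0.2590, y = 0.0777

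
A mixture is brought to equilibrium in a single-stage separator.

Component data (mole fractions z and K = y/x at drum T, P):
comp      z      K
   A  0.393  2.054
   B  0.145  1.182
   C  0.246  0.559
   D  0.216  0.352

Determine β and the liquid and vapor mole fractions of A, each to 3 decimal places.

β = 0.390, x_A = 0.279, y_A = 0.572

Material balance + equilibrium reduce to Σ zᵢ(Kᵢ−1)/(1+β(Kᵢ−1)) = 0.
g(0) = ΣzᵢKᵢ − 1 = 0.192 and g(1) = 1 − Σzᵢ/Kᵢ = -0.368, so a root lies in (0, 1).
Newton iteration, β⁰ = 0.5:
  β = 0.500: g = -0.0508, g' = -0.468 → β = 0.392
  β = 0.392: g = -0.0009, g' = -0.456 → β = 0.390
Converged at β = 0.390.
Compositions from xᵢ = zᵢ/(1+β(Kᵢ−1)), yᵢ = Kᵢxᵢ:
  A: x = 0.279, y = 0.572
  B: x = 0.135, y = 0.160
  C: x = 0.297, y = 0.166
  D: x = 0.289, y = 0.102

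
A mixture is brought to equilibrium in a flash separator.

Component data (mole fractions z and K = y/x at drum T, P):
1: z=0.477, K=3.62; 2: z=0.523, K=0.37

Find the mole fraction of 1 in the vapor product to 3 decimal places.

y_1 = 0.702

Let ψ = V/F and solve Σ zᵢ(Kᵢ−1)/(1+ψ(Kᵢ−1)) = 0.
Feasibility: ΣzᵢKᵢ = 1.920, Σzᵢ/Kᵢ = 1.545 — both > 1, two phases present.
Binary case is linear: z₁(K₁−1)(1+ψ(K₂−1)) + z₂(K₂−1)(1+ψ(K₁−1)) = 0
⇒ ψ = [z₁(K₁−1)+z₂(K₂−1)] / [−(K₁−1)(K₂−1)] = 0.9203/1.6506 = 0.558
Compositions from xᵢ = zᵢ/(1+ψ(Kᵢ−1)), yᵢ = Kᵢxᵢ:
  1: x = 0.194, y = 0.702
  2: x = 0.806, y = 0.298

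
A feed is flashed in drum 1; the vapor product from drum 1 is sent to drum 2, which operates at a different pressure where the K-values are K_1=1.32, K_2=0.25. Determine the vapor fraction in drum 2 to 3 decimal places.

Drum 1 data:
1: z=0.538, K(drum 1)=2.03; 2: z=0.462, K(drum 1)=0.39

V/F (drum 2) = 0.241

Drum 1:
Newton–Raphson from ψ₁ = 0.36:
  ψ₁ = 0.360: g = 0.0431, g' = -0.586 → ψ₁ = 0.434
  ψ₁ = 0.434: g = -0.0001, g' = -0.591 → ψ₁ = 0.433
Converged at ψ₁ = 0.433.
Drum-1 compositions:
  1: x = 0.372, y = 0.755
  2: x = 0.628, y = 0.245
Drum-2 feed = drum-1 vapor: z₂ = (0.7551, 0.2449).
Drum 2:
Binary case is linear: z₁(K₁−1)(1+ψ₂(K₂−1)) + z₂(K₂−1)(1+ψ₂(K₁−1)) = 0
⇒ ψ₂ = [z₁(K₁−1)+z₂(K₂−1)] / [−(K₁−1)(K₂−1)] = 0.0579/0.2400 = 0.241
  1: x = 0.701, y = 0.925
  2: x = 0.299, y = 0.075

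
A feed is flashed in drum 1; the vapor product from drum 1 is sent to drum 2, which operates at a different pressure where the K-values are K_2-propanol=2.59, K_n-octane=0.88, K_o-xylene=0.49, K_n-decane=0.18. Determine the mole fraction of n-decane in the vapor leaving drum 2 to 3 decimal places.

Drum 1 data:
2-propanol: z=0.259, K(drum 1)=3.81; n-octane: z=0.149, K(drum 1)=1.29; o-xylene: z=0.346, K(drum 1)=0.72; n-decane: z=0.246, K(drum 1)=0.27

y_n-decane (drum 2) = 0.033

Drum 1:
Newton iteration, ψ₁⁰ = 0.5:
  ψ₁ = 0.500: g = -0.0551, g' = -0.725 → ψ₁ = 0.424
  ψ₁ = 0.424: g = 0.0006, g' = -0.746 → ψ₁ = 0.425
Converged at ψ₁ = 0.425.
Drum-1 compositions:
  2-propanol: x = 0.118, y = 0.450
  n-octane: x = 0.133, y = 0.171
  o-xylene: x = 0.393, y = 0.283
  n-decane: x = 0.357, y = 0.096
Drum-2 feed = drum-1 vapor: z₂ = (0.4498, 0.1711, 0.2827, 0.0963).
Drum 2:
Let ψ₂ = V/F and solve Σ zᵢ(Kᵢ−1)/(1+ψ₂(Kᵢ−1)) = 0.
Check two-phase: ΣzᵢKᵢ = 1.472 > 1 and Σzᵢ/Kᵢ = 1.480 > 1, so g(0) = 0.472 > 0 and g(1) = -0.480 < 0.
Iterate (Newton) starting at ψ₂ = 0.5:
  ψ₂ = 0.500: g = 0.0493, g' = -0.674 → ψ₂ = 0.573
  ψ₂ = 0.573: g = -0.0005, g' = -0.691 → ψ₂ = 0.572
Converged at ψ₂ = 0.572.
  2-propanol: x = 0.236, y = 0.610
  n-octane: x = 0.184, y = 0.162
  o-xylene: x = 0.399, y = 0.196
  n-decane: x = 0.181, y = 0.033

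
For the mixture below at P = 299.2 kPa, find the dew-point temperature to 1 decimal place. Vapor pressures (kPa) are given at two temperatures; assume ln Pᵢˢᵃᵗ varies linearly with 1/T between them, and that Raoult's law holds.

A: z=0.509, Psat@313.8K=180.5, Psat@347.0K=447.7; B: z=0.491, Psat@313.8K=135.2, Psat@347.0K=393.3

T = 335.0 K

Dew-point temperature: Σzᵢ·P/Pᵢˢᵃᵗ(T) = 1. Interpolate ln Pᵢˢᵃᵗ = aᵢ + bᵢ/T.
  T = 313.8 K: ΣzᵢP/Pᵢˢᵃᵗ = 1.9303
  T = 347.0 K: ΣzᵢP/Pᵢˢᵃᵗ = 0.7137
  T = 330.4 K: ΣzᵢP/Pᵢˢᵃᵗ = 1.1439
  T = 338.7 K: ΣzᵢP/Pᵢˢᵃᵗ = 0.8982
  T = 334.5 K: ΣzᵢP/Pᵢˢᵃᵗ = 1.0135
  T = 336.6 K: ΣzᵢP/Pᵢˢᵃᵗ = 0.9537
Interpolating between 334.5 K and 336.6 K gives T ≈ 335.0 K.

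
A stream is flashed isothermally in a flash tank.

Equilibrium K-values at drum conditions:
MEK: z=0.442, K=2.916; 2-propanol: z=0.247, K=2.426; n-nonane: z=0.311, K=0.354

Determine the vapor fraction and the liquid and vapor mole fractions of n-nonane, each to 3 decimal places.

Rachford–Rice: g(ψ) = Σ zᵢ(Kᵢ−1)/(1+ψ(Kᵢ−1)) = 0.
Feasibility: ΣzᵢKᵢ = 1.998, Σzᵢ/Kᵢ = 1.132 — both > 1, two phases present.
Newton iteration, ψ⁰ = 0.53:
  ψ = 0.530: g = 0.3153, g' = -0.862 → ψ = 0.896
  ψ = 0.896: g = -0.0102, g' = -1.047 → ψ = 0.886
Converged at ψ = 0.886.
Compositions from xᵢ = zᵢ/(1+ψ(Kᵢ−1)), yᵢ = Kᵢxᵢ:
  MEK: x = 0.164, y = 0.478
  2-propanol: x = 0.109, y = 0.265
  n-nonane: x = 0.727, y = 0.257

ψ = 0.886, x_n-nonane = 0.727, y_n-nonane = 0.257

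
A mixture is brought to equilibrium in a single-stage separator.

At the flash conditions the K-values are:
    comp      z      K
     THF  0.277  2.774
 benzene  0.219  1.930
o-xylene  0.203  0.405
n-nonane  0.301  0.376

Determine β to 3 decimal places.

Let β = V/F and solve Σ zᵢ(Kᵢ−1)/(1+β(Kᵢ−1)) = 0.
g(0) = ΣzᵢKᵢ − 1 = 0.386 and g(1) = 1 − Σzᵢ/Kᵢ = -0.515, so a root lies in (0, 1).
Iterate (Newton) starting at β = 0.5:
  β = 0.500: g = -0.0455, g' = -0.726 → β = 0.437
Converged at β = 0.437.

β = 0.437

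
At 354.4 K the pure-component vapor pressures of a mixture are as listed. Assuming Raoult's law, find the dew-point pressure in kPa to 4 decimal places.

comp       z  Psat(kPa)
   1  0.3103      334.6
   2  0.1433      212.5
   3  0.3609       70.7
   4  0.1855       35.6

Pdew = 83.9132 kPa

At the dew point ψ → 1, so Σzᵢ/Kᵢ = 1 with Kᵢ = Pᵢˢᵃᵗ/P ⇒ 1/P = Σzᵢ/Pᵢˢᵃᵗ.
1/P = 0.3103/334.6 + 0.1433/212.5 + 0.3609/70.7 + 0.1855/35.6 = 0.0119171 ⇒ P = 83.9132 kPa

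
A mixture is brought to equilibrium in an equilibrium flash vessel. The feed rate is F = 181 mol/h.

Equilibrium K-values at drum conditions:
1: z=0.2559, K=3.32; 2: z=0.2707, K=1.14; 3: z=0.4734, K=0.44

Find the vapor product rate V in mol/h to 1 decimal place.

Iterate (Newton) starting at ψ = 0.46:
  ψ = 0.4600: g = -0.03429, g' = -0.5964 → ψ = 0.4025
  ψ = 0.4025: g = 0.00064, g' = -0.6205 → ψ = 0.4035
Converged at ψ = 0.4035.
Then V = ψ·F = 0.4035·181 = 73.0 mol/h and L = F − V = 108.0 mol/h.

V = 73.0 mol/h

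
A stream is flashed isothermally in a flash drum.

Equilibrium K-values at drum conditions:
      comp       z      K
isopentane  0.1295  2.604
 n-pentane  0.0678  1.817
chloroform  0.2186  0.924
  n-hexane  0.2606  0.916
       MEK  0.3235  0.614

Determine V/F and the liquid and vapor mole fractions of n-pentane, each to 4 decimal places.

V/F = 0.3166, x_n-pentane = 0.0539, y_n-pentane = 0.0979

Material balance + equilibrium reduce to Σ zᵢ(Kᵢ−1)/(1+V/F(Kᵢ−1)) = 0.
g(0) = ΣzᵢKᵢ − 1 = 0.0997 and g(1) = 1 − Σzᵢ/Kᵢ = -0.1350, so a root lies in (0, 1).
Iterate (Newton) starting at V/F = 0.61:
  V/F = 0.6100: g = -0.06186, g' = -0.1912 → V/F = 0.2864
  V/F = 0.2864: g = 0.00742, g' = -0.2503 → V/F = 0.3160
  V/F = 0.3160: g = 0.00014, g' = -0.2411 → V/F = 0.3166
Converged at V/F = 0.3166.
Compositions from xᵢ = zᵢ/(1+V/F(Kᵢ−1)), yᵢ = Kᵢxᵢ:
  isopentane: x = 0.0859, y = 0.2236
  n-pentane: x = 0.0539, y = 0.0979
  chloroform: x = 0.2240, y = 0.2070
  n-hexane: x = 0.2677, y = 0.2452
  MEK: x = 0.3685, y = 0.2263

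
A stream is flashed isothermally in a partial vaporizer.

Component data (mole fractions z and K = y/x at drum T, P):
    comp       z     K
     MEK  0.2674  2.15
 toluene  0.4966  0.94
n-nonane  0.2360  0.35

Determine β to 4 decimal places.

β = 0.3221

Let β = V/F and solve Σ zᵢ(Kᵢ−1)/(1+β(Kᵢ−1)) = 0.
Check two-phase: ΣzᵢKᵢ = 1.1243 > 1 and Σzᵢ/Kᵢ = 1.3270 > 1, so g(0) = 0.1243 > 0 and g(1) = -0.3270 < 0.
Newton–Raphson from β = 0.38:
  β = 0.3800: g = -0.02022, g' = -0.3490 → β = 0.3221
Converged at β = 0.3221.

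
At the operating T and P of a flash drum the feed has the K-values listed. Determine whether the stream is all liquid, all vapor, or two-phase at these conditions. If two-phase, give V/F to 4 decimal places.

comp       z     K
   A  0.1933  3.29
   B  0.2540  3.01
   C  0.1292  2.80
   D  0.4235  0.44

ΣzᵢKᵢ = 1.9486; Σzᵢ/Kᵢ = 1.1518.
Both exceed 1, so a two-phase solution exists.
Material balance + equilibrium reduce to Σ zᵢ(Kᵢ−1)/(1+ψ(Kᵢ−1)) = 0.
Newton–Raphson from ψ = 0.5:
  ψ = 0.5000: g = 0.25401, g' = -0.8477 → ψ = 0.7996
  ψ = 0.7996: g = 0.01802, g' = -0.7833 → ψ = 0.8226
  ψ = 0.8226: g = -0.00010, g' = -0.7923 → ψ = 0.8225
Converged at ψ = 0.8225.

two-phase, V/F = 0.8225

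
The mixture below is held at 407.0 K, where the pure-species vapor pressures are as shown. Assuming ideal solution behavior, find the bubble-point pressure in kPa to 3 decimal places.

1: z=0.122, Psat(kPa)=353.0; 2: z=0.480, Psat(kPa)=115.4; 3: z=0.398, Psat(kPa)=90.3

At the bubble point ψ → 0, so ΣzᵢKᵢ = 1 with Kᵢ = Pᵢˢᵃᵗ/P ⇒ P = ΣzᵢPᵢˢᵃᵗ.
P = 0.122·353.0 + 0.480·115.4 + 0.398·90.3 = 134.397 kPa

Pbub = 134.397 kPa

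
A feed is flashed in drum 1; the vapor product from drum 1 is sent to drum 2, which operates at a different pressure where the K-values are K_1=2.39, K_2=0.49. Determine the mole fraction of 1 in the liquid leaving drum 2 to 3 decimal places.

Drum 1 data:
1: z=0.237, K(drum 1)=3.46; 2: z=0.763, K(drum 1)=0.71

x_1 (drum 2) = 0.268

Drum 1:
Binary case is linear: z₁(K₁−1)(1+ψ₁(K₂−1)) + z₂(K₂−1)(1+ψ₁(K₁−1)) = 0
⇒ ψ₁ = [z₁(K₁−1)+z₂(K₂−1)] / [−(K₁−1)(K₂−1)] = 0.3617/0.7134 = 0.507
Drum-1 compositions:
  1: x = 0.105, y = 0.365
  2: x = 0.895, y = 0.635
Drum-2 feed = drum-1 vapor: z₂ = (0.3649, 0.6351).
Drum 2:
Binary case is linear: z₁(K₁−1)(1+ψ₂(K₂−1)) + z₂(K₂−1)(1+ψ₂(K₁−1)) = 0
⇒ ψ₂ = [z₁(K₁−1)+z₂(K₂−1)] / [−(K₁−1)(K₂−1)] = 0.1833/0.7089 = 0.259
  1: x = 0.268, y = 0.642
  2: x = 0.732, y = 0.358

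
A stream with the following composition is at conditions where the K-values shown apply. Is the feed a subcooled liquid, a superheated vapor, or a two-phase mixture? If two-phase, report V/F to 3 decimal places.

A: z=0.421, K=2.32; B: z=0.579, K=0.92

superheated vapor

ΣzᵢKᵢ = 1.509; Σzᵢ/Kᵢ = 0.811.
Since Σzᵢ/Kᵢ < 1 the mixture is above its dew point — single vapor phase.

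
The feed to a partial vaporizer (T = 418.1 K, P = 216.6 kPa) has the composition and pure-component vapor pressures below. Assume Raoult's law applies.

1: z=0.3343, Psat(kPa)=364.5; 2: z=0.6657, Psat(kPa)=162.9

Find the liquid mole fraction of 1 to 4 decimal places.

Raoult's law: Kᵢ = Pᵢˢᵃᵗ/P = Pᵢˢᵃᵗ/216.6.
  K_1 = 364.5/216.6 = 1.682825, K_2 = 162.9/216.6 = 0.752078
Rachford–Rice: g(V/F) = Σ zᵢ(Kᵢ−1)/(1+V/F(Kᵢ−1)) = 0.
g(0) = ΣzᵢKᵢ − 1 = 0.0632 and g(1) = 1 − Σzᵢ/Kᵢ = -0.0838, so a root lies in (0, 1).
Newton iteration, V/F⁰ = 0.5:
  V/F = 0.5000: g = -0.01823, g' = -0.1399 → V/F = 0.3698
  V/F = 0.3698: g = 0.00055, g' = -0.1490 → V/F = 0.3735
Converged at V/F = 0.3735.
Compositions from xᵢ = zᵢ/(1+V/F(Kᵢ−1)), yᵢ = Kᵢxᵢ:
  1: x = 0.2664, y = 0.4483
  2: x = 0.7336, y = 0.5517

x_1 = 0.2664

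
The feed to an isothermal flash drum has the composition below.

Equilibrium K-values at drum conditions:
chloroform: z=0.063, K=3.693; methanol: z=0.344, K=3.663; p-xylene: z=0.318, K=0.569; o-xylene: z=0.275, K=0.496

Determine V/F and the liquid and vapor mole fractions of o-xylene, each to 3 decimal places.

Rachford–Rice: g(V/F) = Σ zᵢ(Kᵢ−1)/(1+V/F(Kᵢ−1)) = 0.
Check two-phase: ΣzᵢKᵢ = 1.810 > 1 and Σzᵢ/Kᵢ = 1.224 > 1, so g(0) = 0.810 > 0 and g(1) = -0.224 < 0.
Newton iteration, V/F⁰ = 0.5:
  V/F = 0.500: g = 0.1052, g' = -0.753 → V/F = 0.640
  V/F = 0.640: g = 0.0073, g' = -0.660 → V/F = 0.651
Converged at V/F = 0.651.
Compositions from xᵢ = zᵢ/(1+V/F(Kᵢ−1)), yᵢ = Kᵢxᵢ:
  chloroform: x = 0.023, y = 0.085
  methanol: x = 0.126, y = 0.461
  p-xylene: x = 0.442, y = 0.251
  o-xylene: x = 0.409, y = 0.203

V/F = 0.651, x_o-xylene = 0.409, y_o-xylene = 0.203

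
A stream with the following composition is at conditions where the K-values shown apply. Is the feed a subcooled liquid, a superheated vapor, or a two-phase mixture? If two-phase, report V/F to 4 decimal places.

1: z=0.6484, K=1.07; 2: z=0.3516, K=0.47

ΣzᵢKᵢ = 0.8590; Σzᵢ/Kᵢ = 1.3541.
Since ΣzᵢKᵢ < 1 the mixture is below its bubble point — single liquid phase.

subcooled liquid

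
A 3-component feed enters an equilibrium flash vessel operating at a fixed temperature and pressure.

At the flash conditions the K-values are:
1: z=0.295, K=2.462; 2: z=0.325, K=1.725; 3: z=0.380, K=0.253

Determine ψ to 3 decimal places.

Rachford–Rice: g(ψ) = Σ zᵢ(Kᵢ−1)/(1+ψ(Kᵢ−1)) = 0.
Check two-phase: ΣzᵢKᵢ = 1.383 > 1 and Σzᵢ/Kᵢ = 1.810 > 1, so g(0) = 0.383 > 0 and g(1) = -0.810 < 0.
Newton iteration, ψ⁰ = 0.69:
  ψ = 0.690: g = -0.2140, g' = -1.135 → ψ = 0.501
  ψ = 0.501: g = -0.0322, g' = -0.844 → ψ = 0.463
Converged at ψ = 0.463.

ψ = 0.463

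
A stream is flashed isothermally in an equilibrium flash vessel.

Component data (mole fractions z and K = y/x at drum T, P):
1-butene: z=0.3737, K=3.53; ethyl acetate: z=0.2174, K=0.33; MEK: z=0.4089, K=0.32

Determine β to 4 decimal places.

Let β = V/F and solve Σ zᵢ(Kᵢ−1)/(1+β(Kᵢ−1)) = 0.
Check two-phase: ΣzᵢKᵢ = 1.5218 > 1 and Σzᵢ/Kᵢ = 2.0425 > 1, so g(0) = 0.5218 > 0 and g(1) = -1.0425 < 0.
Newton iteration, β⁰ = 0.5:
  β = 0.5000: g = -0.22290, g' = -1.1210 → β = 0.3012
  β = 0.3012: g = 0.00447, g' = -1.2227 → β = 0.3048
Converged at β = 0.3048.

β = 0.3048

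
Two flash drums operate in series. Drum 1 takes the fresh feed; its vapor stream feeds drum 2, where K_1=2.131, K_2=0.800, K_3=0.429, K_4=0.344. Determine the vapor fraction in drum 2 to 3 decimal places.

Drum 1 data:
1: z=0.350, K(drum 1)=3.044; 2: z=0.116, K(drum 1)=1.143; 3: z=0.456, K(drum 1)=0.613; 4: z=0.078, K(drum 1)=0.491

V/F (drum 2) = 0.347

Drum 1:
Rachford–Rice: g(ψ₁) = Σ zᵢ(Kᵢ−1)/(1+ψ₁(Kᵢ−1)) = 0.
Feasibility: ΣzᵢKᵢ = 1.516, Σzᵢ/Kᵢ = 1.119 — both > 1, two phases present.
Newton–Raphson from ψ₁ = 0.66:
  ψ₁ = 0.660: g = 0.0229, g' = -0.436 → ψ₁ = 0.713
Converged at ψ₁ = 0.713.
Drum-1 compositions:
  1: x = 0.142, y = 0.433
  2: x = 0.105, y = 0.120
  3: x = 0.630, y = 0.386
  4: x = 0.122, y = 0.060
Drum-2 feed = drum-1 vapor: z₂ = (0.4334, 0.1203, 0.3861, 0.0601).
Drum 2:
Let ψ₂ = V/F and solve Σ zᵢ(Kᵢ−1)/(1+ψ₂(Kᵢ−1)) = 0.
Feasibility: ΣzᵢKᵢ = 1.206, Σzᵢ/Kᵢ = 1.429 — both > 1, two phases present.
Newton–Raphson from ψ₂ = 0.5:
  ψ₂ = 0.500: g = -0.0809, g' = -0.536 → ψ₂ = 0.349
  ψ₂ = 0.349: g = -0.0010, g' = -0.530 → ψ₂ = 0.347
Converged at ψ₂ = 0.347.
  1: x = 0.311, y = 0.663
  2: x = 0.129, y = 0.103
  3: x = 0.482, y = 0.207
  4: x = 0.078, y = 0.027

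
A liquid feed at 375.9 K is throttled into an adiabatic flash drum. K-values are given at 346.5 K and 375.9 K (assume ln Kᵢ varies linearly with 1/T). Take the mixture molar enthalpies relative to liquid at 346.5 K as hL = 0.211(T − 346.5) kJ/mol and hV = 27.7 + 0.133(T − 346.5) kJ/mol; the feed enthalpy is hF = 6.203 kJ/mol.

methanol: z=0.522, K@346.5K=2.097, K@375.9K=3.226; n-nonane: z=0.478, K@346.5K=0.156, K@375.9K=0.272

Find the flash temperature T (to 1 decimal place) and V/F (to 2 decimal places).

Adiabatic flash: solve Rachford–Rice at each trial T, then check hF = ψ·hV(T) + (1−ψ)·hL(T).
  T = 346.5 K: K = (2.097, 0.156), RR gives ψ = 0.183, H_out = 5.062 kJ/mol
  T = 375.9 K: K = (3.226, 0.272), RR gives ψ = 0.502, H_out = 18.965 kJ/mol
  T = 361.2 K: K = (2.624, 0.208), RR gives ψ = 0.365, H_out = 12.794 kJ/mol
  T = 353.9 K: K = (2.353, 0.181), RR gives ψ = 0.284, H_out = 9.266 kJ/mol
  T = 350.2 K: K = (2.223, 0.168), RR gives ψ = 0.237, H_out = 7.265 kJ/mol
  T = 348.4 K: K = (2.161, 0.162), RR gives ψ = 0.211, H_out = 6.223 kJ/mol
Linear interpolation between T = 346.5 (H_out = 5.062) and T = 348.4 (H_out = 6.223) on hF = 6.203 gives T ≈ 348.4 K, at which ψ = 0.21.

T = 348.4 K, V/F = 0.21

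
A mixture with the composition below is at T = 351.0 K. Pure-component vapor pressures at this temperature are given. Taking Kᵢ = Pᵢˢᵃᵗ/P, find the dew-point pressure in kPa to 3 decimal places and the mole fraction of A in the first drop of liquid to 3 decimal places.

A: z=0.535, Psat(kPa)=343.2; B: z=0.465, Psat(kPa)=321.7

At the dew point ψ → 1, so Σzᵢ/Kᵢ = 1 with Kᵢ = Pᵢˢᵃᵗ/P ⇒ 1/P = Σzᵢ/Pᵢˢᵃᵗ.
1/P = 0.535/343.2 + 0.465/321.7 = 0.003004 ⇒ P = 332.856 kPa
xᵢ = zᵢP/Pᵢˢᵃᵗ ⇒ x_A = 0.535·332.856/343.2 = 0.519

Pdew = 332.856 kPa, x_A = 0.519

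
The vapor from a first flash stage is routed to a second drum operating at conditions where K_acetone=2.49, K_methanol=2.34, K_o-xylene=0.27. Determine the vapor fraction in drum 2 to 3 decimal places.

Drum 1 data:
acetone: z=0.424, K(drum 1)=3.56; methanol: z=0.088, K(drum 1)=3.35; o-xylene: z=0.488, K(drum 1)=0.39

Drum 1:
Rachford–Rice: g(ψ₁) = Σ zᵢ(Kᵢ−1)/(1+ψ₁(Kᵢ−1)) = 0.
Feasibility: ΣzᵢKᵢ = 1.995, Σzᵢ/Kᵢ = 1.397 — both > 1, two phases present.
Newton iteration, ψ₁⁰ = 0.5:
  ψ₁ = 0.500: g = 0.1428, g' = -1.013 → ψ₁ = 0.641
  ψ₁ = 0.641: g = 0.0047, g' = -0.965 → ψ₁ = 0.646
Converged at ψ₁ = 0.646.
Drum-1 compositions:
  acetone: x = 0.160, y = 0.569
  methanol: x = 0.035, y = 0.117
  o-xylene: x = 0.805, y = 0.314
Drum-2 feed = drum-1 vapor: z₂ = (0.5689, 0.1171, 0.3140).
Drum 2:
Let ψ₂ = V/F and solve Σ zᵢ(Kᵢ−1)/(1+ψ₂(Kᵢ−1)) = 0.
g(0) = ΣzᵢKᵢ − 1 = 0.775 and g(1) = 1 − Σzᵢ/Kᵢ = -0.442, so a root lies in (0, 1).
Iterate (Newton) starting at ψ₂ = 0.38:
  ψ₂ = 0.380: g = 0.3279, g' = -0.928 → ψ₂ = 0.733
  ψ₂ = 0.733: g = -0.0093, g' = -1.117 → ψ₂ = 0.725
Converged at ψ₂ = 0.725.
  acetone: x = 0.273, y = 0.681
  methanol: x = 0.059, y = 0.139
  o-xylene: x = 0.667, y = 0.180

V/F (drum 2) = 0.725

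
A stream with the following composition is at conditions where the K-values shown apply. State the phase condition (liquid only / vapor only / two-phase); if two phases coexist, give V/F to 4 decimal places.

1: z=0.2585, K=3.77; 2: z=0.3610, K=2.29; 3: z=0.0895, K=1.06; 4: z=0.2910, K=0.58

ΣzᵢKᵢ = 2.0649; Σzᵢ/Kᵢ = 0.8124.
Since Σzᵢ/Kᵢ < 1 the mixture is above its dew point — single vapor phase.

vapor only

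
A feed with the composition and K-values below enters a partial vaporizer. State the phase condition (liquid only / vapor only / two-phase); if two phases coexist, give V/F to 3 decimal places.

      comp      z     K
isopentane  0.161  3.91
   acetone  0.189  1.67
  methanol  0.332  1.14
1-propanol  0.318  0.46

two-phase, V/F = 0.716

ΣzᵢKᵢ = 1.470; Σzᵢ/Kᵢ = 1.137.
Both exceed 1, so a two-phase solution exists.
Material balance + equilibrium reduce to Σ zᵢ(Kᵢ−1)/(1+ψ(Kᵢ−1)) = 0.
Iterate (Newton) starting at ψ = 0.66:
  ψ = 0.660: g = 0.0240, g' = -0.430 → ψ = 0.716
Converged at ψ = 0.716.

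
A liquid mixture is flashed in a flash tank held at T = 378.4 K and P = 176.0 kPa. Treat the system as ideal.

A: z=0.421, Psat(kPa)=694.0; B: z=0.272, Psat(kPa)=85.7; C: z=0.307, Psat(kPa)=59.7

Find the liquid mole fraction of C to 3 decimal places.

Raoult's law: Kᵢ = Pᵢˢᵃᵗ/P = Pᵢˢᵃᵗ/176.0.
  K_A = 694.0/176.0 = 3.94318, K_B = 85.7/176.0 = 0.48693, K_C = 59.7/176.0 = 0.33920
Material balance + equilibrium reduce to Σ zᵢ(Kᵢ−1)/(1+V/F(Kᵢ−1)) = 0.
Feasibility: ΣzᵢKᵢ = 1.897, Σzᵢ/Kᵢ = 1.570 — both > 1, two phases present.
Iterate (Newton) starting at V/F = 0.5:
  V/F = 0.500: g = 0.0107, g' = -1.026 → V/F = 0.510
Converged at V/F = 0.510.
Compositions from xᵢ = zᵢ/(1+V/F(Kᵢ−1)), yᵢ = Kᵢxᵢ:
  A: x = 0.168, y = 0.663
  B: x = 0.369, y = 0.179
  C: x = 0.463, y = 0.157

x_C = 0.463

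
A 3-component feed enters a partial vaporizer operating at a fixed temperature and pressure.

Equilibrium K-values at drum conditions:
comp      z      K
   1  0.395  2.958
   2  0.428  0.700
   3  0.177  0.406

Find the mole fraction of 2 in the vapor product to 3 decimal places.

y_2 = 0.375

Material balance + equilibrium reduce to Σ zᵢ(Kᵢ−1)/(1+ψ(Kᵢ−1)) = 0.
g(0) = ΣzᵢKᵢ − 1 = 0.540 and g(1) = 1 − Σzᵢ/Kᵢ = -0.181, so a root lies in (0, 1).
Newton–Raphson from ψ = 0.56:
  ψ = 0.560: g = 0.0570, g' = -0.540 → ψ = 0.666
  ψ = 0.666: g = 0.0015, g' = -0.516 → ψ = 0.668
Converged at ψ = 0.668.
Compositions from xᵢ = zᵢ/(1+ψ(Kᵢ−1)), yᵢ = Kᵢxᵢ:
  1: x = 0.171, y = 0.506
  2: x = 0.535, y = 0.375
  3: x = 0.294, y = 0.119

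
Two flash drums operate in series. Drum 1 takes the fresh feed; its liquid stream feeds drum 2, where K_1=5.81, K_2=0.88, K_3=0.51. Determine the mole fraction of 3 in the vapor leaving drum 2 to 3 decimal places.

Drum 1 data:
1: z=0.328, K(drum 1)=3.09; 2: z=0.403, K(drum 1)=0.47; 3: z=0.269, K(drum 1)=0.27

y_3 (drum 2) = 0.230

Drum 1:
Rachford–Rice: g(ψ₁) = Σ zᵢ(Kᵢ−1)/(1+ψ₁(Kᵢ−1)) = 0.
g(0) = ΣzᵢKᵢ − 1 = 0.276 and g(1) = 1 − Σzᵢ/Kᵢ = -0.960, so a root lies in (0, 1).
Iterate (Newton) starting at ψ₁ = 0.5:
  ψ₁ = 0.500: g = -0.2646, g' = -0.908 → ψ₁ = 0.208
  ψ₁ = 0.208: g = 0.0058, g' = -1.038 → ψ₁ = 0.214
Converged at ψ₁ = 0.214.
Drum-1 compositions:
  1: x = 0.227, y = 0.700
  2: x = 0.455, y = 0.214
  3: x = 0.319, y = 0.086
Drum-2 feed = drum-1 liquid: z₂ = (0.2266, 0.4546, 0.3188).
Drum 2:
Newton iteration, ψ₂⁰ = 0.5:
  ψ₂ = 0.500: g = 0.0552, g' = -0.594 → ψ₂ = 0.593
  ψ₂ = 0.593: g = 0.0041, g' = -0.513 → ψ₂ = 0.601
Converged at ψ₂ = 0.601.
  1: x = 0.058, y = 0.338
  2: x = 0.490, y = 0.431
  3: x = 0.452, y = 0.230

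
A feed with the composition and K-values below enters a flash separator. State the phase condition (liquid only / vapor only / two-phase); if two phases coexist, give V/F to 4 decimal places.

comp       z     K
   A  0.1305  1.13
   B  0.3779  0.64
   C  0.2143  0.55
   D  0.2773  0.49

liquid only

ΣzᵢKᵢ = 0.6431; Σzᵢ/Kᵢ = 1.6615.
Since ΣzᵢKᵢ < 1 the mixture is below its bubble point — single liquid phase.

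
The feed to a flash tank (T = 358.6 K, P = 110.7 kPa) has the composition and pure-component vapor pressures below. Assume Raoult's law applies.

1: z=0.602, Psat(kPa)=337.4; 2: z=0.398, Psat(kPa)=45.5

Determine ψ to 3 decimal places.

ψ = 0.828

Raoult's law: Kᵢ = Pᵢˢᵃᵗ/P = Pᵢˢᵃᵗ/110.7.
  K_1 = 337.4/110.7 = 3.04788, K_2 = 45.5/110.7 = 0.41102
Iterate (Newton) starting at ψ = 0.65:
  ψ = 0.650: g = 0.1490, g' = -0.827 → ψ = 0.830
  ψ = 0.830: g = -0.0021, g' = -0.875 → ψ = 0.828
Converged at ψ = 0.828.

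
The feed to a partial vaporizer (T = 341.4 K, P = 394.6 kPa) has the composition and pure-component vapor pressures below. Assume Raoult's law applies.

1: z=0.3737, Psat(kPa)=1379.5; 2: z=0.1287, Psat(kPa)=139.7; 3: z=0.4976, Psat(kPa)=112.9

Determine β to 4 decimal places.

β = 0.2828

Raoult's law: Kᵢ = Pᵢˢᵃᵗ/P = Pᵢˢᵃᵗ/394.6.
  K_1 = 1379.5/394.6 = 3.495945, K_2 = 139.7/394.6 = 0.354029, K_3 = 112.9/394.6 = 0.286113
Material balance + equilibrium reduce to Σ zᵢ(Kᵢ−1)/(1+β(Kᵢ−1)) = 0.
Feasibility: ΣzᵢKᵢ = 1.4944, Σzᵢ/Kᵢ = 2.2096 — both > 1, two phases present.
Iterate (Newton) starting at β = 0.6:
  β = 0.6000: g = -0.38369, g' = -1.2924 → β = 0.3031
  β = 0.3031: g = -0.02571, g' = -1.2505 → β = 0.2826
  β = 0.2826: g = 0.00028, g' = -1.2789 → β = 0.2828
Converged at β = 0.2828.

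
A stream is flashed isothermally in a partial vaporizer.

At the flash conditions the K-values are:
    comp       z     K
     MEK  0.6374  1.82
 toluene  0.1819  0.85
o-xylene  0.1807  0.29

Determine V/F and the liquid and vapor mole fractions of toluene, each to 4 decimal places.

Material balance + equilibrium reduce to Σ zᵢ(Kᵢ−1)/(1+V/F(Kᵢ−1)) = 0.
g(0) = ΣzᵢKᵢ − 1 = 0.3671 and g(1) = 1 − Σzᵢ/Kᵢ = -0.1873, so a root lies in (0, 1).
Newton iteration, V/F⁰ = 0.5:
  V/F = 0.5000: g = 0.14228, g' = -0.4393 → V/F = 0.8239
  V/F = 0.8239: g = -0.02831, g' = -0.6867 → V/F = 0.7826
  V/F = 0.7826: g = -0.00131, g' = -0.6257 → V/F = 0.7806
Converged at V/F = 0.7806.
Compositions from xᵢ = zᵢ/(1+V/F(Kᵢ−1)), yᵢ = Kᵢxᵢ:
  MEK: x = 0.3886, y = 0.7073
  toluene: x = 0.2060, y = 0.1751
  o-xylene: x = 0.4053, y = 0.1175

V/F = 0.7806, x_toluene = 0.2060, y_toluene = 0.1751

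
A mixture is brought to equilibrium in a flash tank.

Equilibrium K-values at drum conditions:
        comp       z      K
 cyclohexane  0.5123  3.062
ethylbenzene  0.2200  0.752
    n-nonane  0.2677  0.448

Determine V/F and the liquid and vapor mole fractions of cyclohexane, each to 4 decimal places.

Rachford–Rice: g(V/F) = Σ zᵢ(Kᵢ−1)/(1+V/F(Kᵢ−1)) = 0.
g(0) = ΣzᵢKᵢ − 1 = 0.8540 and g(1) = 1 − Σzᵢ/Kᵢ = -0.0574, so a root lies in (0, 1).
Newton–Raphson from V/F = 0.5:
  V/F = 0.5000: g = 0.25373, g' = -0.7013 → V/F = 0.8618
  V/F = 0.8618: g = 0.02915, g' = -0.6011 → V/F = 0.9103
  V/F = 0.9103: g = -0.00031, g' = -0.6153 → V/F = 0.9098
Converged at V/F = 0.9098.
Compositions from xᵢ = zᵢ/(1+V/F(Kᵢ−1)), yᵢ = Kᵢxᵢ:
  cyclohexane: x = 0.1781, y = 0.5454
  ethylbenzene: x = 0.2841, y = 0.2136
  n-nonane: x = 0.5378, y = 0.2409

V/F = 0.9098, x_cyclohexane = 0.1781, y_cyclohexane = 0.5454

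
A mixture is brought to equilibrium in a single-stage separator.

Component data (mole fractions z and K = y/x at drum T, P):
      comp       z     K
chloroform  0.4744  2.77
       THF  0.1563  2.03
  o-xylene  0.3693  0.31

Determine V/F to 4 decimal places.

Material balance + equilibrium reduce to Σ zᵢ(Kᵢ−1)/(1+V/F(Kᵢ−1)) = 0.
Check two-phase: ΣzᵢKᵢ = 1.7459 > 1 and Σzᵢ/Kᵢ = 1.4395 > 1, so g(0) = 0.7459 > 0 and g(1) = -0.4395 < 0.
Iterate (Newton) starting at V/F = 0.67:
  V/F = 0.6700: g = 0.00549, g' = -0.9772 → V/F = 0.6756
Converged at V/F = 0.6756.

V/F = 0.6756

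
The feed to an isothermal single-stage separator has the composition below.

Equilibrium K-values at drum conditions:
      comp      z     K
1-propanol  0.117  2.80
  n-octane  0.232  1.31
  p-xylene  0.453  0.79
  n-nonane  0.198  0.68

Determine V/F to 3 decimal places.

Rachford–Rice: g(V/F) = Σ zᵢ(Kᵢ−1)/(1+V/F(Kᵢ−1)) = 0.
g(0) = ΣzᵢKᵢ − 1 = 0.124 and g(1) = 1 − Σzᵢ/Kᵢ = -0.083, so a root lies in (0, 1).
Iterate (Newton) starting at V/F = 0.58:
  V/F = 0.580: g = -0.0221, g' = -0.163 → V/F = 0.444
  V/F = 0.444: g = 0.0014, g' = -0.186 → V/F = 0.452
Converged at V/F = 0.452.

V/F = 0.452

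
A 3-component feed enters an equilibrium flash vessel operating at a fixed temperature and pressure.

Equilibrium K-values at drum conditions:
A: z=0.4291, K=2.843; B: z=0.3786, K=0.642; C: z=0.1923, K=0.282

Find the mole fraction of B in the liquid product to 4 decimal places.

Iterate (Newton) starting at β = 0.6:
  β = 0.6000: g = -0.03964, g' = -0.7134 → β = 0.5444
  β = 0.5444: g = -0.00029, g' = -0.7052 → β = 0.5440
Converged at β = 0.5440.
Compositions from xᵢ = zᵢ/(1+β(Kᵢ−1)), yᵢ = Kᵢxᵢ:
  A: x = 0.2143, y = 0.6092
  B: x = 0.4702, y = 0.3018
  C: x = 0.3156, y = 0.0890

x_B = 0.4702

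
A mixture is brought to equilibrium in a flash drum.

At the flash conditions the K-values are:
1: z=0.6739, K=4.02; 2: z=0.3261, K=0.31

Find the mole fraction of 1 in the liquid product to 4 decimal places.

Binary case is linear: z₁(K₁−1)(1+V/F(K₂−1)) + z₂(K₂−1)(1+V/F(K₁−1)) = 0
⇒ V/F = [z₁(K₁−1)+z₂(K₂−1)] / [−(K₁−1)(K₂−1)] = 1.81017/2.08380 = 0.8687
Compositions from xᵢ = zᵢ/(1+V/F(Kᵢ−1)), yᵢ = Kᵢxᵢ:
  1: x = 0.1860, y = 0.7477
  2: x = 0.8140, y = 0.2523

x_1 = 0.1860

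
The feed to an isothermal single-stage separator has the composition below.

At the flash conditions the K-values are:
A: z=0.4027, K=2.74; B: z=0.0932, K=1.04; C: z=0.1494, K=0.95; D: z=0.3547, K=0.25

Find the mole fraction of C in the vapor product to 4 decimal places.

y_C = 0.1451

Let β = V/F and solve Σ zᵢ(Kᵢ−1)/(1+β(Kᵢ−1)) = 0.
Feasibility: ΣzᵢKᵢ = 1.4309, Σzᵢ/Kᵢ = 1.8126 — both > 1, two phases present.
Iterate (Newton) starting at β = 0.5:
  β = 0.5000: g = -0.05494, g' = -0.8600 → β = 0.4361
  β = 0.4361: g = -0.00092, g' = -0.8353 → β = 0.4350
Converged at β = 0.4350.
Compositions from xᵢ = zᵢ/(1+β(Kᵢ−1)), yᵢ = Kᵢxᵢ:
  A: x = 0.2292, y = 0.6280
  B: x = 0.0916, y = 0.0953
  C: x = 0.1527, y = 0.1451
  D: x = 0.5265, y = 0.1316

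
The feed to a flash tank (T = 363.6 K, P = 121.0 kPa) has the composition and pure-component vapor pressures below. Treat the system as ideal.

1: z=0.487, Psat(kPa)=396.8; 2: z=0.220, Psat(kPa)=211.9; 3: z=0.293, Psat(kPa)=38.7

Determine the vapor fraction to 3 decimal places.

Raoult's law: Kᵢ = Pᵢˢᵃᵗ/P = Pᵢˢᵃᵗ/121.0.
  K_1 = 396.8/121.0 = 3.27934, K_2 = 211.9/121.0 = 1.75124, K_3 = 38.7/121.0 = 0.31983
Rachford–Rice: g(ψ) = Σ zᵢ(Kᵢ−1)/(1+ψ(Kᵢ−1)) = 0.
g(0) = ΣzᵢKᵢ − 1 = 1.076 and g(1) = 1 − Σzᵢ/Kᵢ = -0.190, so a root lies in (0, 1).
Newton–Raphson from ψ = 0.5:
  ψ = 0.500: g = 0.3369, g' = -0.930 → ψ = 0.862
  ψ = 0.862: g = -0.0076, g' = -1.127 → ψ = 0.856
Converged at ψ = 0.856.

ψ = 0.856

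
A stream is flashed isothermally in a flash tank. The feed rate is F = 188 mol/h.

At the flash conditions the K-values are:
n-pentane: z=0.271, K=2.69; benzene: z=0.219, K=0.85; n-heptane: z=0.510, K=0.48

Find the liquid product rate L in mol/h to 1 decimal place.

L = 146.5 mol/h

Let β = V/F and solve Σ zᵢ(Kᵢ−1)/(1+β(Kᵢ−1)) = 0.
Check two-phase: ΣzᵢKᵢ = 1.160 > 1 and Σzᵢ/Kᵢ = 1.421 > 1, so g(0) = 0.160 > 0 and g(1) = -0.421 < 0.
Iterate (Newton) starting at β = 0.5:
  β = 0.500: g = -0.1457, g' = -0.485 → β = 0.200
  β = 0.200: g = 0.0127, g' = -0.610 → β = 0.220
  β = 0.220: g = 0.0002, g' = -0.592 → β = 0.221
Converged at β = 0.221.
Then V = β·F = 0.2207·188 = 41.5 mol/h and L = F − V = 146.5 mol/h.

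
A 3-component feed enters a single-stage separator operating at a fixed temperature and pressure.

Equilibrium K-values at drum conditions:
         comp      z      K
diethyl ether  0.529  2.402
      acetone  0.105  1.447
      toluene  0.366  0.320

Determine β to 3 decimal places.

β = 0.624

Material balance + equilibrium reduce to Σ zᵢ(Kᵢ−1)/(1+β(Kᵢ−1)) = 0.
Feasibility: ΣzᵢKᵢ = 1.540, Σzᵢ/Kᵢ = 1.437 — both > 1, two phases present.
Iterate (Newton) starting at β = 0.5:
  β = 0.500: g = 0.0973, g' = -0.762 → β = 0.628
  β = 0.628: g = -0.0031, g' = -0.822 → β = 0.624
Converged at β = 0.624.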